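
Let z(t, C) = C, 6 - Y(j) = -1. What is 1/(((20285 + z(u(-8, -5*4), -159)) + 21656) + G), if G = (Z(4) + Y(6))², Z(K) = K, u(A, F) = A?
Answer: 1/41903 ≈ 2.3865e-5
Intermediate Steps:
Y(j) = 7 (Y(j) = 6 - 1*(-1) = 6 + 1 = 7)
G = 121 (G = (4 + 7)² = 11² = 121)
1/(((20285 + z(u(-8, -5*4), -159)) + 21656) + G) = 1/(((20285 - 159) + 21656) + 121) = 1/((20126 + 21656) + 121) = 1/(41782 + 121) = 1/41903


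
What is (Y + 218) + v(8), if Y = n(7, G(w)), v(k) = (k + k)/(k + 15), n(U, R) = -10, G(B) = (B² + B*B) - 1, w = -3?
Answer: 4800/23 ≈ 208.70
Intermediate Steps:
G(B) = -1 + 2*B² (G(B) = (B² + B²) - 1 = 2*B² - 1 = -1 + 2*B²)
v(k) = 2*k/(15 + k) (v(k) = (2*k)/(15 + k) = 2*k/(15 + k))
Y = -10
(Y + 218) + v(8) = (-10 + 218) + 2*8/(15 + 8) = 208 + 2*8/23 = 208 + 2*8*(1/23) = 208 + 16/23 = 4800/23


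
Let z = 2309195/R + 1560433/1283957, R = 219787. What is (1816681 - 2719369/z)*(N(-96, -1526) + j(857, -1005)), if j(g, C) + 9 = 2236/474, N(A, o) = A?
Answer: -41528448282117826006855/261321727818494 ≈ -1.5892e+8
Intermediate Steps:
j(g, C) = -1015/237 (j(g, C) = -9 + 2236/474 = -9 + 2236*(1/474) = -9 + 1118/237 = -1015/237)
z = 3307869972386/282197057159 (z = 2309195/219787 + 1560433/1283957 = 3307869972386/282197057159 ≈ 11.722)
(1816681 - 2719369/z)*(N(-96, -1526) + j(857, -1005)) = (1816681 - 2719369/3307869972386/282197057159)*(-96 - 1015/237) = (1816681 - 2719369*282197057159/3307869972386)*(-23767/237) = (1816681 - 767397929129412671/3307869972386)*(-23767/237) = (5241946600174758195/3307869972386)*(-23767/237) = -41528448282117826006855/261321727818494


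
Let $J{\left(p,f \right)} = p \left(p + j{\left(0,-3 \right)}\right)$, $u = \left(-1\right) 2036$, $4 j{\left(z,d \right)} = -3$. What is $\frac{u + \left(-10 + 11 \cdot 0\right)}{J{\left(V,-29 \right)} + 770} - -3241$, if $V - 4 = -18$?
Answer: $\frac{68017}{21} \approx 3238.9$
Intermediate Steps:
$V = -14$ ($V = 4 - 18 = -14$)
$j{\left(z,d \right)} = - \frac{3}{4}$ ($j{\left(z,d \right)} = \frac{1}{4} \left(-3\right) = - \frac{3}{4}$)
$u = -2036$
$J{\left(p,f \right)} = p \left(- \frac{3}{4} + p\right)$ ($J{\left(p,f \right)} = p \left(p - \frac{3}{4}\right) = p \left(- \frac{3}{4} + p\right)$)
$\frac{u + \left(-10 + 11 \cdot 0\right)}{J{\left(V,-29 \right)} + 770} - -3241 = \frac{-2036 + \left(-10 + 11 \cdot 0\right)}{\frac{1}{4} \left(-14\right) \left(-3 + 4 \left(-14\right)\right) + 770} - -3241 = \frac{-2036 + \left(-10 + 0\right)}{\frac{1}{4} \left(-14\right) \left(-3 - 56\right) + 770} + 3241 = \frac{-2036 - 10}{\frac{1}{4} \left(-14\right) \left(-59\right) + 770} + 3241 = - \frac{2046}{\frac{413}{2} + 770} + 3241 = - \frac{2046}{\frac{1953}{2}} + 3241 = \left(-2046\right) \frac{2}{1953} + 3241 = - \frac{44}{21} + 3241 = \frac{68017}{21}$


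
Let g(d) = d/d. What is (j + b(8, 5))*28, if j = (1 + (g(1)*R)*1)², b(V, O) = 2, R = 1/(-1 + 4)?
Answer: 952/9 ≈ 105.78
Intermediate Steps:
g(d) = 1
R = ⅓ (R = 1/3 = ⅓ ≈ 0.33333)
j = 16/9 (j = (1 + (1*(⅓))*1)² = (1 + (⅓)*1)² = (1 + ⅓)² = (4/3)² = 16/9 ≈ 1.7778)
(j + b(8, 5))*28 = (16/9 + 2)*28 = (34/9)*28 = 952/9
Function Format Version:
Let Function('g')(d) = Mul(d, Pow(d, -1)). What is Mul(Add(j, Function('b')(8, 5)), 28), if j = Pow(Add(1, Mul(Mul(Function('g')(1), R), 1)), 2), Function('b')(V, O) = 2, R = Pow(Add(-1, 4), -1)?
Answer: Rational(952, 9) ≈ 105.78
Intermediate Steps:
Function('g')(d) = 1
R = Rational(1, 3) (R = Pow(3, -1) = Rational(1, 3) ≈ 0.33333)
j = Rational(16, 9) (j = Pow(Add(1, Mul(Mul(1, Rational(1, 3)), 1)), 2) = Pow(Add(1, Mul(Rational(1, 3), 1)), 2) = Pow(Add(1, Rational(1, 3)), 2) = Pow(Rational(4, 3), 2) = Rational(16, 9) ≈ 1.7778)
Mul(Add(j, Function('b')(8, 5)), 28) = Mul(Add(Rational(16, 9), 2), 28) = Mul(Rational(34, 9), 28) = Rational(952, 9)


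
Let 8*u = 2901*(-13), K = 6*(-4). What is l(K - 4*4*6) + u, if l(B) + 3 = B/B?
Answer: -37729/8 ≈ -4716.1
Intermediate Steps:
K = -24
l(B) = -2 (l(B) = -3 + B/B = -3 + 1 = -2)
u = -37713/8 (u = (2901*(-13))/8 = (⅛)*(-37713) = -37713/8 ≈ -4714.1)
l(K - 4*4*6) + u = -2 - 37713/8 = -37729/8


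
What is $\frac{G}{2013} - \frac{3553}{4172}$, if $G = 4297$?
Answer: $\frac{10774895}{8398236} \approx 1.283$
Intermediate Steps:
$\frac{G}{2013} - \frac{3553}{4172} = \frac{4297}{2013} - \frac{3553}{4172} = \frac{10774895}{8398236}$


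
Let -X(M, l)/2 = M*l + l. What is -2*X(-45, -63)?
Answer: 11088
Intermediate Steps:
X(M, l) = -2*l - 2*M*l (X(M, l) = -2*(M*l + l) = -2*(l + M*l) = -2*l - 2*M*l)
-2*X(-45, -63) = -(-4)*(-63)*(1 - 45) = -(-4)*(-63)*(-44) = -2*(-5544) = 11088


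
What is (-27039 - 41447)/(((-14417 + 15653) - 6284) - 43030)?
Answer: 34243/24039 ≈ 1.4245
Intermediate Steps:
(-27039 - 41447)/(((-14417 + 15653) - 6284) - 43030) = -68486/((1236 - 6284) - 43030) = -68486/(-5048 - 43030) = -68486/(-48078) = -68486*(-1/48078) = 34243/24039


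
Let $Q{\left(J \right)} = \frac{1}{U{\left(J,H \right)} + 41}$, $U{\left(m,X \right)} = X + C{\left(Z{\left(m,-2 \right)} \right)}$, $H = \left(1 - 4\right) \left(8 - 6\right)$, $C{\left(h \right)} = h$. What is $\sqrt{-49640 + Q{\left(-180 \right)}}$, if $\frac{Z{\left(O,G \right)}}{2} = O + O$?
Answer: $\frac{i \sqrt{23292329685}}{685} \approx 222.8 i$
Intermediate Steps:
$Z{\left(O,G \right)} = 4 O$ ($Z{\left(O,G \right)} = 2 \left(O + O\right) = 2 \cdot 2 O = 4 O$)
$H = -6$ ($H = \left(-3\right) 2 = -6$)
$U{\left(m,X \right)} = X + 4 m$
$Q{\left(J \right)} = \frac{1}{35 + 4 J}$ ($Q{\left(J \right)} = \frac{1}{\left(-6 + 4 J\right) + 41} = \frac{1}{35 + 4 J}$)
$\sqrt{-49640 + Q{\left(-180 \right)}} = \sqrt{-49640 + \frac{1}{35 + 4 \left(-180\right)}} = \sqrt{-49640 + \frac{1}{35 - 720}} = \sqrt{-49640 + \frac{1}{-685}} = \sqrt{-49640 - \frac{1}{685}} = \sqrt{- \frac{34003401}{685}} = \frac{i \sqrt{23292329685}}{685}$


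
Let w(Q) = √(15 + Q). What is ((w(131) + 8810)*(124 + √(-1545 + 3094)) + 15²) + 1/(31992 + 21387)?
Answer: 12010276/53379 + (124 + √1549)*(8810 + √146) ≈ 1.4414e+6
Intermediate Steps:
((w(131) + 8810)*(124 + √(-1545 + 3094)) + 15²) + 1/(31992 + 21387) = ((√(15 + 131) + 8810)*(124 + √(-1545 + 3094)) + 15²) + 1/(31992 + 21387) = ((√146 + 8810)*(124 + √1549) + 225) + 1/53379 = ((8810 + √146)*(124 + √1549) + 225) + 1/53379 = ((124 + √1549)*(8810 + √146) + 225) + 1/53379 = (225 + (124 + √1549)*(8810 + √146)) + 1/53379 = 12010276/53379 + (124 + √1549)*(8810 + √146)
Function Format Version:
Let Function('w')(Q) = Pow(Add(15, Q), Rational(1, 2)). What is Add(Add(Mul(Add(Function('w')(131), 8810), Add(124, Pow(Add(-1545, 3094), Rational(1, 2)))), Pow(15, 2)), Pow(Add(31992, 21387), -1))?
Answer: Add(Rational(12010276, 53379), Mul(Add(124, Pow(1549, Rational(1, 2))), Add(8810, Pow(146, Rational(1, 2))))) ≈ 1.4414e+6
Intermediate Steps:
Add(Add(Mul(Add(Function('w')(131), 8810), Add(124, Pow(Add(-1545, 3094), Rational(1, 2)))), Pow(15, 2)), Pow(Add(31992, 21387), -1)) = Add(Add(Mul(Add(Pow(Add(15, 131), Rational(1, 2)), 8810), Add(124, Pow(Add(-1545, 3094), Rational(1, 2)))), Pow(15, 2)), Pow(Add(31992, 21387), -1)) = Add(Add(Mul(Add(Pow(146, Rational(1, 2)), 8810), Add(124, Pow(1549, Rational(1, 2)))), 225), Pow(53379, -1)) = Add(Add(Mul(Add(8810, Pow(146, Rational(1, 2))), Add(124, Pow(1549, Rational(1, 2)))), 225), Rational(1, 53379)) = Add(Add(Mul(Add(124, Pow(1549, Rational(1, 2))), Add(8810, Pow(146, Rational(1, 2)))), 225), Rational(1, 53379)) = Add(Add(225, Mul(Add(124, Pow(1549, Rational(1, 2))), Add(8810, Pow(146, Rational(1, 2))))), Rational(1, 53379)) = Add(Rational(12010276, 53379), Mul(Add(124, Pow(1549, Rational(1, 2))), Add(8810, Pow(146, Rational(1, 2)))))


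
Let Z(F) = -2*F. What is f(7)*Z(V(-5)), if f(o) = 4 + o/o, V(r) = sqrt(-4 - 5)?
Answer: -30*I ≈ -30.0*I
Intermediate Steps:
V(r) = 3*I (V(r) = sqrt(-9) = 3*I)
f(o) = 5 (f(o) = 4 + 1 = 5)
f(7)*Z(V(-5)) = 5*(-6*I) = -30*I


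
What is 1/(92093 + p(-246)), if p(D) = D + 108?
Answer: 1/91955 ≈ 1.0875e-5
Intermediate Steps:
p(D) = 108 + D
1/(92093 + p(-246)) = 1/(92093 + (108 - 246)) = 1/(92093 - 138) = 1/91955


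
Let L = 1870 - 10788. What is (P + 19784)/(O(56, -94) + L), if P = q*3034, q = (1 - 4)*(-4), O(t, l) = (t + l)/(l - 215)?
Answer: -2170416/344453 ≈ -6.3010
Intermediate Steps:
O(t, l) = (l + t)/(-215 + l)
L = -8918
q = 12 (q = -3*(-4) = 12)
P = 36408 (P = 12*3034 = 36408)
(P + 19784)/(O(56, -94) + L) = (36408 + 19784)/((-94 + 56)/(-215 - 94) - 8918) = 56192/(-38/(-309) - 8918) = 56192/(-1/309*(-38) - 8918) = 56192/(38/309 - 8918) = 56192/(-2755624/309) = 56192*(-309/2755624) = -2170416/344453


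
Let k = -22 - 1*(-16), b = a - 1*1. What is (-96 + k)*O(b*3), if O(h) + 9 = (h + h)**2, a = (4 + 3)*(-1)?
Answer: -234090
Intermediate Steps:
a = -7 (a = 7*(-1) = -7)
b = -8 (b = -7 - 1*1 = -7 - 1 = -8)
O(h) = -9 + 4*h**2 (O(h) = -9 + (h + h)**2 = -9 + (2*h)**2 = -9 + 4*h**2)
k = -6 (k = -22 + 16 = -6)
(-96 + k)*O(b*3) = (-96 - 6)*(-9 + 4*(-8*3)**2) = -102*(-9 + 4*(-24)**2) = -102*(-9 + 4*576) = -102*(-9 + 2304) = -102*2295 = -234090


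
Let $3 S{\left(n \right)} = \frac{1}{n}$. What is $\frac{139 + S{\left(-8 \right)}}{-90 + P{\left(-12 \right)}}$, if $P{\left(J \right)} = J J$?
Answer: $\frac{3335}{1296} \approx 2.5733$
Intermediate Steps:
$S{\left(n \right)} = \frac{1}{3 n}$
$P{\left(J \right)} = J^{2}$
$\frac{139 + S{\left(-8 \right)}}{-90 + P{\left(-12 \right)}} = \frac{139 + \frac{1}{3 \left(-8\right)}}{-90 + \left(-12\right)^{2}} = \frac{139 + \frac{1}{3} \left(- \frac{1}{8}\right)}{-90 + 144} = \frac{139 - \frac{1}{24}}{54} = \frac{3335}{24} \cdot \frac{1}{54} = \frac{3335}{1296}$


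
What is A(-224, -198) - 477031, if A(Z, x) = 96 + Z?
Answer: -477159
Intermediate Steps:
A(-224, -198) - 477031 = (96 - 224) - 477031 = -128 - 477031 = -477159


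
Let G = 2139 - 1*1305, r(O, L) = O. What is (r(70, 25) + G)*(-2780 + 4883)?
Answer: 1901112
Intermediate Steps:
G = 834 (G = 2139 - 1305 = 834)
(r(70, 25) + G)*(-2780 + 4883) = (70 + 834)*(-2780 + 4883) = 904*2103 = 1901112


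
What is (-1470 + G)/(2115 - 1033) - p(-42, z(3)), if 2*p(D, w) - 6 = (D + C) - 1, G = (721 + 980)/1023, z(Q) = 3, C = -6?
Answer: 3715990/184481 ≈ 20.143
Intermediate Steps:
G = 567/341 (G = 1701*(1/1023) = 567/341 ≈ 1.6628)
p(D, w) = -½ + D/2 (p(D, w) = 3 + ((D - 6) - 1)/2 = 3 + ((-6 + D) - 1)/2 = 3 + (-7 + D)/2 = 3 + (-7/2 + D/2) = -½ + D/2)
(-1470 + G)/(2115 - 1033) - p(-42, z(3)) = (-1470 + 567/341)/(2115 - 1033) - (-½ + (½)*(-42)) = -500703/341/1082 - (-½ - 21) = -500703/341*1/1082 - 1*(-43/2) = -500703/368962 + 43/2 = 3715990/184481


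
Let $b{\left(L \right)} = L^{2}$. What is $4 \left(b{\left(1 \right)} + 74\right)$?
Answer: $300$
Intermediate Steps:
$4 \left(b{\left(1 \right)} + 74\right) = 4 \left(1^{2} + 74\right) = 4 \left(1 + 74\right) = 4 \cdot 75 = 300$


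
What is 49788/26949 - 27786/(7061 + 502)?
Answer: -41362030/22646143 ≈ -1.8264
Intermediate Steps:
49788/26949 - 27786/(7061 + 502) = 49788*(1/26949) - 27786/7563 = 16596/8983 - 27786*1/7563 = 16596/8983 - 9262/2521 = -41362030/22646143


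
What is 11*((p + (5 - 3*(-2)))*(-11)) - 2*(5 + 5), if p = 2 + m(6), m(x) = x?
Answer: -2319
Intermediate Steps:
p = 8 (p = 2 + 6 = 8)
11*((p + (5 - 3*(-2)))*(-11)) - 2*(5 + 5) = 11*((8 + (5 - 3*(-2)))*(-11)) - 2*(5 + 5) = 11*((8 + (5 + 6))*(-11)) - 2*10 = 11*((8 + 11)*(-11)) - 20 = 11*(19*(-11)) - 20 = 11*(-209) - 20 = -2299 - 20 = -2319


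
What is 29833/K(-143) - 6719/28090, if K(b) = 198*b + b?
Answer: -1029211553/799357130 ≈ -1.2875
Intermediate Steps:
K(b) = 199*b
29833/K(-143) - 6719/28090 = 29833/((199*(-143))) - 6719/28090 = 29833/(-28457) - 6719*1/28090 = 29833*(-1/28457) - 6719/28090 = -29833/28457 - 6719/28090 = -1029211553/799357130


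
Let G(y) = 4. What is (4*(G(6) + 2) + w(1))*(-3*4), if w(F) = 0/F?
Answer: -288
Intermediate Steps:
w(F) = 0
(4*(G(6) + 2) + w(1))*(-3*4) = (4*(4 + 2) + 0)*(-3*4) = (4*6 + 0)*(-12) = (24 + 0)*(-12) = 24*(-12) = -288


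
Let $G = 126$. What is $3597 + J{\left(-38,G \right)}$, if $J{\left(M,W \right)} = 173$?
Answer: $3770$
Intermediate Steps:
$3597 + J{\left(-38,G \right)} = 3597 + 173 = 3770$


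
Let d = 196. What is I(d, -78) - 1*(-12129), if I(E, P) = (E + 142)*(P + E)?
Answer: 52013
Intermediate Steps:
I(E, P) = (142 + E)*(E + P)
I(d, -78) - 1*(-12129) = (196² + 142*196 + 142*(-78) + 196*(-78)) - 1*(-12129) = (38416 + 27832 - 11076 - 15288) + 12129 = 39884 + 12129 = 52013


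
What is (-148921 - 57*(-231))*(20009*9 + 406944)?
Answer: -79690991850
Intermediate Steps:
(-148921 - 57*(-231))*(20009*9 + 406944) = (-148921 + 13167)*(180081 + 406944) = -135754*587025 = -79690991850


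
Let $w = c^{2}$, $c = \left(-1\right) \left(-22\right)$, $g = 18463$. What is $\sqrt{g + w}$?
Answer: $\sqrt{18947} \approx 137.65$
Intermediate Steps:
$c = 22$
$w = 484$ ($w = 22^{2} = 484$)
$\sqrt{g + w} = \sqrt{18463 + 484} = \sqrt{18947}$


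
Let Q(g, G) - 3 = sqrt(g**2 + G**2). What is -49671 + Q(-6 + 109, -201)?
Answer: -49668 + sqrt(51010) ≈ -49442.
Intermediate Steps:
Q(g, G) = 3 + sqrt(G**2 + g**2) (Q(g, G) = 3 + sqrt(g**2 + G**2) = 3 + sqrt(G**2 + g**2))
-49671 + Q(-6 + 109, -201) = -49671 + (3 + sqrt((-201)**2 + (-6 + 109)**2)) = -49671 + (3 + sqrt(40401 + 103**2)) = -49671 + (3 + sqrt(40401 + 10609)) = -49671 + (3 + sqrt(51010)) = -49668 + sqrt(51010)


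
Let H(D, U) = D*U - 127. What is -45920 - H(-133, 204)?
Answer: -18661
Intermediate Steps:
H(D, U) = -127 + D*U
-45920 - H(-133, 204) = -45920 - (-127 - 133*204) = -45920 - (-127 - 27132) = -45920 - 1*(-27259) = -45920 + 27259 = -18661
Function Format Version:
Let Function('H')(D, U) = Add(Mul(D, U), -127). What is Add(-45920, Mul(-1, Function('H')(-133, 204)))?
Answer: -18661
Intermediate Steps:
Function('H')(D, U) = Add(-127, Mul(D, U))
Add(-45920, Mul(-1, Function('H')(-133, 204))) = Add(-45920, Mul(-1, Add(-127, Mul(-133, 204)))) = Add(-45920, Mul(-1, Add(-127, -27132))) = Add(-45920, Mul(-1, -27259)) = Add(-45920, 27259) = -18661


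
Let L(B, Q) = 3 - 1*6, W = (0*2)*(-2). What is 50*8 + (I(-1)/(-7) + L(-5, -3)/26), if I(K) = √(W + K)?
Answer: 10397/26 - I/7 ≈ 399.88 - 0.14286*I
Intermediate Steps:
W = 0 (W = 0*(-2) = 0)
L(B, Q) = -3 (L(B, Q) = 3 - 6 = -3)
I(K) = √K (I(K) = √(0 + K) = √K)
50*8 + (I(-1)/(-7) + L(-5, -3)/26) = 50*8 + (√(-1)/(-7) - 3/26) = 400 + (I*(-⅐) - 3*1/26) = 400 + (-I/7 - 3/26) = 400 + (-3/26 - I/7) = 10397/26 - I/7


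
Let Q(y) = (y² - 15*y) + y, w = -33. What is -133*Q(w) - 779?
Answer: -207062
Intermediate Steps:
Q(y) = y² - 14*y
-133*Q(w) - 779 = -(-4389)*(-14 - 33) - 779 = -(-4389)*(-47) - 779 = -133*1551 - 779 = -206283 - 779 = -207062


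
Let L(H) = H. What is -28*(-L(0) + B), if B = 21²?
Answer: -12348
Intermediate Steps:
B = 441
-28*(-L(0) + B) = -28*(-1*0 + 441) = -28*(0 + 441) = -28*441 = -12348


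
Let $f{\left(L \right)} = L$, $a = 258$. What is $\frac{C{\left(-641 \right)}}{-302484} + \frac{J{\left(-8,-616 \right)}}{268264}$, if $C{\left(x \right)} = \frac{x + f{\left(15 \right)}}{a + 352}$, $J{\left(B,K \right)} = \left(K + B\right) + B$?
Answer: $- \frac{7277856151}{3093674771460} \approx -0.0023525$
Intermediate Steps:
$J{\left(B,K \right)} = K + 2 B$ ($J{\left(B,K \right)} = \left(B + K\right) + B = K + 2 B$)
$C{\left(x \right)} = \frac{3}{122} + \frac{x}{610}$ ($C{\left(x \right)} = \frac{x + 15}{258 + 352} = \frac{15 + x}{610} = \left(15 + x\right) \frac{1}{610} = \frac{3}{122} + \frac{x}{610}$)
$\frac{C{\left(-641 \right)}}{-302484} + \frac{J{\left(-8,-616 \right)}}{268264} = \frac{\frac{3}{122} + \frac{1}{610} \left(-641\right)}{-302484} + \frac{-616 + 2 \left(-8\right)}{268264} = \left(\frac{3}{122} - \frac{641}{610}\right) \left(- \frac{1}{302484}\right) + \left(-616 - 16\right) \frac{1}{268264} = \left(- \frac{313}{305}\right) \left(- \frac{1}{302484}\right) - \frac{79}{33533} = \frac{313}{92257620} - \frac{79}{33533} = - \frac{7277856151}{3093674771460}$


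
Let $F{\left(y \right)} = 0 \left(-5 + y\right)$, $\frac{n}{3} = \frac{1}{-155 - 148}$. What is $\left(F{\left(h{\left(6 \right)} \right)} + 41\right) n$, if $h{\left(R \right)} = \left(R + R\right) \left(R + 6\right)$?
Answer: $- \frac{41}{101} \approx -0.40594$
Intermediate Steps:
$n = - \frac{1}{101}$ ($n = \frac{3}{-155 - 148} = \frac{3}{-303} = 3 \left(- \frac{1}{303}\right) = - \frac{1}{101} \approx -0.009901$)
$h{\left(R \right)} = 2 R \left(6 + R\right)$
$F{\left(y \right)} = 0$
$\left(F{\left(h{\left(6 \right)} \right)} + 41\right) n = \left(0 + 41\right) \left(- \frac{1}{101}\right) = 41 \left(- \frac{1}{101}\right) = - \frac{41}{101}$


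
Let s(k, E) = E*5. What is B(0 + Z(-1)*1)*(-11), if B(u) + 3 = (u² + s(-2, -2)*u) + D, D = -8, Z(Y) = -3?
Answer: -308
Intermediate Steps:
s(k, E) = 5*E
B(u) = -11 + u² - 10*u (B(u) = -3 + ((u² + (5*(-2))*u) - 8) = -3 + ((u² - 10*u) - 8) = -3 + (-8 + u² - 10*u) = -11 + u² - 10*u)
B(0 + Z(-1)*1)*(-11) = (-11 + (0 - 3*1)² - 10*(0 - 3*1))*(-11) = (-11 + (0 - 3)² - 10*(0 - 3))*(-11) = (-11 + (-3)² - 10*(-3))*(-11) = (-11 + 9 + 30)*(-11) = 28*(-11) = -308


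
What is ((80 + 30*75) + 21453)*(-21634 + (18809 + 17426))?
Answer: 347255583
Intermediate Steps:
((80 + 30*75) + 21453)*(-21634 + (18809 + 17426)) = ((80 + 2250) + 21453)*(-21634 + 36235) = (2330 + 21453)*14601 = 23783*14601 = 347255583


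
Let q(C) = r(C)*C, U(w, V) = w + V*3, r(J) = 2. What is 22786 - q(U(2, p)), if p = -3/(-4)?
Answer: 45555/2 ≈ 22778.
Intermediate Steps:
p = ¾ (p = -3*(-¼) = ¾ ≈ 0.75000)
U(w, V) = w + 3*V
q(C) = 2*C
22786 - q(U(2, p)) = 22786 - 2*(2 + 3*(¾)) = 22786 - 2*(2 + 9/4) = 22786 - 2*17/4 = 22786 - 1*17/2 = 22786 - 17/2 = 45555/2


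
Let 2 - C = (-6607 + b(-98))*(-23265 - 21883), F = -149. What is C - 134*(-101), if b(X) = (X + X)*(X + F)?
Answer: 1887425676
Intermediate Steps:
b(X) = 2*X*(-149 + X) (b(X) = (X + X)*(X - 149) = (2*X)*(-149 + X) = 2*X*(-149 + X))
C = 1887412142 (C = 2 - (-6607 + 2*(-98)*(-149 - 98))*(-23265 - 21883) = 2 - (-6607 + 2*(-98)*(-247))*(-45148) = 2 - (-6607 + 48412)*(-45148) = 2 - 41805*(-45148) = 2 - 1*(-1887412140) = 2 + 1887412140 = 1887412142)
C - 134*(-101) = 1887412142 - 134*(-101) = 1887412142 + 13534 = 1887425676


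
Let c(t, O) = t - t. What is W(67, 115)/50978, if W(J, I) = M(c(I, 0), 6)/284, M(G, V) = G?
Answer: 0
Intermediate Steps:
c(t, O) = 0
W(J, I) = 0 (W(J, I) = 0/284 = 0*(1/284) = 0)
W(67, 115)/50978 = 0/50978 = 0*(1/50978) = 0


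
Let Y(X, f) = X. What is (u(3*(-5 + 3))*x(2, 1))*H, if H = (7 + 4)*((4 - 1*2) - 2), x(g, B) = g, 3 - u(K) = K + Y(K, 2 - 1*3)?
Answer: 0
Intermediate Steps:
u(K) = 3 - 2*K (u(K) = 3 - (K + K) = 3 - 2*K)
H = 0 (H = 11*((4 - 2) - 2) = 11*(2 - 2) = 11*0 = 0)
(u(3*(-5 + 3))*x(2, 1))*H = ((3 - 6*(-5 + 3))*2)*0 = ((3 - 6*(-2))*2)*0 = ((3 - 2*(-6))*2)*0 = ((3 + 12)*2)*0 = (15*2)*0 = 30*0 = 0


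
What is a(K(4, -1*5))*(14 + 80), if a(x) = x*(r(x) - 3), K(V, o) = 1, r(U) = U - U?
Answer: -282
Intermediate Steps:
r(U) = 0
a(x) = -3*x (a(x) = x*(0 - 3) = x*(-3) = -3*x)
a(K(4, -1*5))*(14 + 80) = (-3*1)*(14 + 80) = -3*94 = -282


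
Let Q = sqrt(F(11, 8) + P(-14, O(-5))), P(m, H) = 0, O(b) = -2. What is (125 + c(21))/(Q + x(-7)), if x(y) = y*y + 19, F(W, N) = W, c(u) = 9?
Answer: 9112/4613 - 134*sqrt(11)/4613 ≈ 1.8789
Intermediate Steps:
x(y) = 19 + y**2 (x(y) = y**2 + 19 = 19 + y**2)
Q = sqrt(11) (Q = sqrt(11 + 0) = sqrt(11) ≈ 3.3166)
(125 + c(21))/(Q + x(-7)) = (125 + 9)/(sqrt(11) + (19 + (-7)**2)) = 134/(sqrt(11) + (19 + 49)) = 134/(sqrt(11) + 68) = 134/(68 + sqrt(11))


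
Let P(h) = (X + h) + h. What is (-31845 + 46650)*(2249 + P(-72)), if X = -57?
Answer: 30320640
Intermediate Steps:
P(h) = -57 + 2*h (P(h) = (-57 + h) + h = -57 + 2*h)
(-31845 + 46650)*(2249 + P(-72)) = (-31845 + 46650)*(2249 + (-57 + 2*(-72))) = 14805*(2249 + (-57 - 144)) = 14805*(2249 - 201) = 14805*2048 = 30320640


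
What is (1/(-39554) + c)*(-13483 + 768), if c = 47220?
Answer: -23748312561485/39554 ≈ -6.0040e+8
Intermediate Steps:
(1/(-39554) + c)*(-13483 + 768) = (1/(-39554) + 47220)*(-13483 + 768) = (-1/39554 + 47220)*(-12715) = (1867739879/39554)*(-12715) = -23748312561485/39554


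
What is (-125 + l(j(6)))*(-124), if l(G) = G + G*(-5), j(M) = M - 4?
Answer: 16492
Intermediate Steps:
j(M) = -4 + M
l(G) = -4*G (l(G) = G - 5*G = -4*G)
(-125 + l(j(6)))*(-124) = (-125 - 4*(-4 + 6))*(-124) = (-125 - 4*2)*(-124) = (-125 - 8)*(-124) = -133*(-124) = 16492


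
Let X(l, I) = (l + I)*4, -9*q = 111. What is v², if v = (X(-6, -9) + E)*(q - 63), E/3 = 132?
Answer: 640697344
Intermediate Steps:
E = 396 (E = 3*132 = 396)
q = -37/3 (q = -⅑*111 = -37/3 ≈ -12.333)
X(l, I) = 4*I + 4*l (X(l, I) = (I + l)*4 = 4*I + 4*l)
v = -25312 (v = ((4*(-9) + 4*(-6)) + 396)*(-37/3 - 63) = ((-36 - 24) + 396)*(-226/3) = (-60 + 396)*(-226/3) = 336*(-226/3) = -25312)
v² = (-25312)² = 640697344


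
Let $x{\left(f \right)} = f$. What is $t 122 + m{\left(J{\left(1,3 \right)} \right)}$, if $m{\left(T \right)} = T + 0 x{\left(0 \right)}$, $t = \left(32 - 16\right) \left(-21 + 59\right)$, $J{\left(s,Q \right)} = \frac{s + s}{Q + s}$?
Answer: $\frac{148353}{2} \approx 74177.0$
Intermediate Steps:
$J{\left(s,Q \right)} = \frac{2 s}{Q + s}$
$t = 608$ ($t = 16 \cdot 38 = 608$)
$m{\left(T \right)} = T$ ($m{\left(T \right)} = T + 0 \cdot 0 = T + 0 = T$)
$t 122 + m{\left(J{\left(1,3 \right)} \right)} = 608 \cdot 122 + 2 \cdot 1 \frac{1}{3 + 1} = 74176 + 2 \cdot 1 \cdot \frac{1}{4} = 74176 + \frac{1}{2} = \frac{148353}{2}$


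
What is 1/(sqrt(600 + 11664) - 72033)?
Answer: -24011/1729580275 - 2*sqrt(3066)/5188740825 ≈ -1.3904e-5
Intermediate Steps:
1/(sqrt(600 + 11664) - 72033) = 1/(sqrt(12264) - 72033) = 1/(2*sqrt(3066) - 72033) = 1/(-72033 + 2*sqrt(3066))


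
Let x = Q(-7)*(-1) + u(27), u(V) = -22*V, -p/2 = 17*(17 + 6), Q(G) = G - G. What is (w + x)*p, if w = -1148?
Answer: 1362244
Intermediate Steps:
Q(G) = 0
p = -782 (p = -34*(17 + 6) = -34*23 = -2*391 = -782)
x = -594 (x = 0*(-1) - 22*27 = 0 - 594 = -594)
(w + x)*p = (-1148 - 594)*(-782) = -1742*(-782) = 1362244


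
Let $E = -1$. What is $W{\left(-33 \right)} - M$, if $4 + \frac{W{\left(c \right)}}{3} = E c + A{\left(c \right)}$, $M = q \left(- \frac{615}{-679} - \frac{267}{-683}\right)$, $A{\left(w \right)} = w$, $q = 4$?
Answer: $- \frac{7970436}{463757} \approx -17.187$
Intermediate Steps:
$M = \frac{2405352}{463757}$ ($M = 4 \left(- \frac{615}{-679} - \frac{267}{-683}\right) = 4 \left(\left(-615\right) \left(- \frac{1}{679}\right) - - \frac{267}{683}\right) = 4 \left(\frac{615}{679} + \frac{267}{683}\right) = 4 \cdot \frac{601338}{463757} = \frac{2405352}{463757} \approx 5.1867$)
$W{\left(c \right)} = -12$ ($W{\left(c \right)} = -12 + 3 \left(- c + c\right) = -12 + 3 \cdot 0 = -12 + 0 = -12$)
$W{\left(-33 \right)} - M = -12 - \frac{2405352}{463757} = - \frac{7970436}{463757}$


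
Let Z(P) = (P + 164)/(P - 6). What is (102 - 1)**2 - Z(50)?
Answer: 224315/22 ≈ 10196.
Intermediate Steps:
Z(P) = (164 + P)/(-6 + P)
(102 - 1)**2 - Z(50) = (102 - 1)**2 - (164 + 50)/(-6 + 50) = 101**2 - 214/44 = 10201 - 214/44 = 10201 - 1*107/22 = 10201 - 107/22 = 224315/22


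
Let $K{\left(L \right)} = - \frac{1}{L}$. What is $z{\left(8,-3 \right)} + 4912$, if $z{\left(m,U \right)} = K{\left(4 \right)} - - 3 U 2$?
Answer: $\frac{19575}{4} \approx 4893.8$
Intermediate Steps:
$z{\left(m,U \right)} = - \frac{1}{4} + 6 U$ ($z{\left(m,U \right)} = - \frac{1}{4} - - 3 U 2 = \left(-1\right) \frac{1}{4} - - 6 U = - \frac{1}{4} + 6 U$)
$z{\left(8,-3 \right)} + 4912 = \left(- \frac{1}{4} + 6 \left(-3\right)\right) + 4912 = \left(- \frac{1}{4} - 18\right) + 4912 = - \frac{73}{4} + 4912 = \frac{19575}{4}$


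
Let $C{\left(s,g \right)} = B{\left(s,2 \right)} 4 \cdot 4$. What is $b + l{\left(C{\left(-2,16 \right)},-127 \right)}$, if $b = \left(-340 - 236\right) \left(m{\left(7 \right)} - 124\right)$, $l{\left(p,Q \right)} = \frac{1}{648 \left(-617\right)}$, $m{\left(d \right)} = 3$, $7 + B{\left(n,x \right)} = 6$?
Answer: $\frac{27865575935}{399816} \approx 69696.0$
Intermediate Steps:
$B{\left(n,x \right)} = -1$ ($B{\left(n,x \right)} = -7 + 6 = -1$)
$C{\left(s,g \right)} = -16$ ($C{\left(s,g \right)} = \left(-1\right) 4 \cdot 4 = \left(-4\right) 4 = -16$)
$l{\left(p,Q \right)} = - \frac{1}{399816}$ ($l{\left(p,Q \right)} = \frac{1}{648} \left(- \frac{1}{617}\right) = - \frac{1}{399816}$)
$b = 69696$ ($b = \left(-340 - 236\right) \left(3 - 124\right) = \left(-576\right) \left(-121\right) = 69696$)
$b + l{\left(C{\left(-2,16 \right)},-127 \right)} = 69696 - \frac{1}{399816} = \frac{27865575935}{399816}$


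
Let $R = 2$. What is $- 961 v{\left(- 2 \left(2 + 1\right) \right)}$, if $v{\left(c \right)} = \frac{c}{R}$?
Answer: $2883$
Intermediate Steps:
$v{\left(c \right)} = \frac{c}{2}$
$- 961 v{\left(- 2 \left(2 + 1\right) \right)} = - 961 \frac{\left(-2\right) \left(2 + 1\right)}{2} = - 961 \frac{\left(-2\right) 3}{2} = - 961 \cdot \frac{1}{2} \left(-6\right) = \left(-961\right) \left(-3\right) = 2883$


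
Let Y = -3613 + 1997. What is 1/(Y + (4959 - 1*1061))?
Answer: 1/2282 ≈ 0.00043821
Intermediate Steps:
Y = -1616
1/(Y + (4959 - 1*1061)) = 1/(-1616 + (4959 - 1*1061)) = 1/(-1616 + (4959 - 1061)) = 1/(-1616 + 3898) = 1/2282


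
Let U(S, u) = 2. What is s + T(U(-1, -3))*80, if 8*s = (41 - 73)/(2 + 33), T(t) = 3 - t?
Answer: 2796/35 ≈ 79.886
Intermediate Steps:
s = -4/35 (s = ((41 - 73)/(2 + 33))/8 = (-32/35)/8 = (-32*1/35)/8 = (⅛)*(-32/35) = -4/35 ≈ -0.11429)
s + T(U(-1, -3))*80 = -4/35 + (3 - 1*2)*80 = -4/35 + (3 - 2)*80 = -4/35 + 1*80 = -4/35 + 80 = 2796/35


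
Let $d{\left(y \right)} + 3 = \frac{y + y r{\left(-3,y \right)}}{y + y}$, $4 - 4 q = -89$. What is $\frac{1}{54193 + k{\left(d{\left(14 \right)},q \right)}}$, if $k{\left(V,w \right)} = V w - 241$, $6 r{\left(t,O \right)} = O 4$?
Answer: $\frac{8}{432019} \approx 1.8518 \cdot 10^{-5}$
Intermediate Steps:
$q = \frac{93}{4}$ ($q = 1 - - \frac{89}{4} = 1 + \frac{89}{4} = \frac{93}{4} \approx 23.25$)
$r{\left(t,O \right)} = \frac{2 O}{3}$ ($r{\left(t,O \right)} = \frac{O 4}{6} = \frac{4 O}{6} = \frac{2 O}{3}$)
$d{\left(y \right)} = -3 + \frac{y + \frac{2 y^{2}}{3}}{2 y}$ ($d{\left(y \right)} = -3 + \frac{y + y \frac{2 y}{3}}{y + y} = -3 + \frac{y + \frac{2 y^{2}}{3}}{2 y}$)
$k{\left(V,w \right)} = -241 + V w$
$\frac{1}{54193 + k{\left(d{\left(14 \right)},q \right)}} = \frac{1}{54193 - \left(241 - \left(- \frac{5}{2} + \frac{1}{3} \cdot 14\right) \frac{93}{4}\right)} = \frac{1}{54193 - \left(241 - \left(- \frac{5}{2} + \frac{14}{3}\right) \frac{93}{4}\right)} = \frac{1}{54193 + \left(-241 + \frac{13}{6} \cdot \frac{93}{4}\right)} = \frac{1}{54193 + \left(-241 + \frac{403}{8}\right)} = \frac{1}{54193 - \frac{1525}{8}} = \frac{1}{\frac{432019}{8}} = \frac{8}{432019}$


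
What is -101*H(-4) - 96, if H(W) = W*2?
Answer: 712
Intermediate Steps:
H(W) = 2*W
-101*H(-4) - 96 = -202*(-4) - 96 = -101*(-8) - 96 = 808 - 96 = 712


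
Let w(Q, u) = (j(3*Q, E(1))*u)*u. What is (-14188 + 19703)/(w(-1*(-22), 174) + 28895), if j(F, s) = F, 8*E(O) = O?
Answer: 5515/2027111 ≈ 0.0027206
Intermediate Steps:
E(O) = O/8
w(Q, u) = 3*Q*u² (w(Q, u) = ((3*Q)*u)*u = (3*Q*u)*u = 3*Q*u²)
(-14188 + 19703)/(w(-1*(-22), 174) + 28895) = (-14188 + 19703)/(3*(-1*(-22))*174² + 28895) = 5515/(3*22*30276 + 28895) = 5515/(1998216 + 28895) = 5515/2027111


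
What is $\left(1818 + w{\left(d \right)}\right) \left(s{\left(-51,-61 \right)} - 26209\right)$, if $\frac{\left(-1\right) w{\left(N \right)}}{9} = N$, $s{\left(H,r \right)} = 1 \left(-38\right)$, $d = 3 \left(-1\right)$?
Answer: $-48425715$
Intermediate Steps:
$d = -3$
$s{\left(H,r \right)} = -38$
$w{\left(N \right)} = - 9 N$
$\left(1818 + w{\left(d \right)}\right) \left(s{\left(-51,-61 \right)} - 26209\right) = \left(1818 - -27\right) \left(-38 - 26209\right) = \left(1818 + 27\right) \left(-26247\right) = 1845 \left(-26247\right) = -48425715$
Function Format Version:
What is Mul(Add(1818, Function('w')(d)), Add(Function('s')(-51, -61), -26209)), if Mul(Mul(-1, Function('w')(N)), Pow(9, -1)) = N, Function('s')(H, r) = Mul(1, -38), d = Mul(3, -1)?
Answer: -48425715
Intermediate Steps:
d = -3
Function('s')(H, r) = -38
Function('w')(N) = Mul(-9, N)
Mul(Add(1818, Function('w')(d)), Add(Function('s')(-51, -61), -26209)) = Mul(Add(1818, Mul(-9, -3)), Add(-38, -26209)) = Mul(Add(1818, 27), -26247) = Mul(1845, -26247) = -48425715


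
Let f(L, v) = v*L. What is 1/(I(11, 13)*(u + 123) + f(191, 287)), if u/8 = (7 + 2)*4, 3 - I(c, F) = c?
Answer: 1/51529 ≈ 1.9407e-5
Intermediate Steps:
I(c, F) = 3 - c
f(L, v) = L*v
u = 288 (u = 8*((7 + 2)*4) = 8*(9*4) = 8*36 = 288)
1/(I(11, 13)*(u + 123) + f(191, 287)) = 1/((3 - 1*11)*(288 + 123) + 191*287) = 1/((3 - 11)*411 + 54817) = 1/(-8*411 + 54817) = 1/(-3288 + 54817) = 1/51529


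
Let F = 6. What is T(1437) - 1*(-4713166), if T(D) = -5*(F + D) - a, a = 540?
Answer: 4705411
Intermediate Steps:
T(D) = -570 - 5*D (T(D) = -5*(6 + D) - 1*540 = (-30 - 5*D) - 540 = -570 - 5*D)
T(1437) - 1*(-4713166) = (-570 - 5*1437) - 1*(-4713166) = (-570 - 7185) + 4713166 = -7755 + 4713166 = 4705411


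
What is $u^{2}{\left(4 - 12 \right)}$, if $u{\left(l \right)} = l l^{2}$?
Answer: $262144$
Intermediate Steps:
$u{\left(l \right)} = l^{3}$
$u^{2}{\left(4 - 12 \right)} = \left(\left(4 - 12\right)^{3}\right)^{2} = \left(\left(-8\right)^{3}\right)^{2} = \left(-512\right)^{2} = 262144$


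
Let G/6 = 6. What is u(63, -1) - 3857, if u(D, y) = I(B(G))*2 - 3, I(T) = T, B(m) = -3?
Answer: -3866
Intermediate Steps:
G = 36 (G = 6*6 = 36)
u(D, y) = -9 (u(D, y) = -3*2 - 3 = -6 - 3 = -9)
u(63, -1) - 3857 = -9 - 3857 = -3866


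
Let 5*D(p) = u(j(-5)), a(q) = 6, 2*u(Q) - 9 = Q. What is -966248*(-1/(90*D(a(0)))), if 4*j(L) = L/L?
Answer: 3864992/333 ≈ 11607.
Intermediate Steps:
j(L) = ¼ (j(L) = (L/L)/4 = (¼)*1 = ¼)
u(Q) = 9/2 + Q/2
D(p) = 37/40 (D(p) = (9/2 + (½)*(¼))/5 = (9/2 + ⅛)/5 = (⅕)*(37/8) = 37/40)
-966248*(-1/(90*D(a(0)))) = -966248/(((37/40)*(-1))*90) = -966248/((-37/40*90)) = -966248/(-333/4) = -966248*(-4/333) = 3864992/333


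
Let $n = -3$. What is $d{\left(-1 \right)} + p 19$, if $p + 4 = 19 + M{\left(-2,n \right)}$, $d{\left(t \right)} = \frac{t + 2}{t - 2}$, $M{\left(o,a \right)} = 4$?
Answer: $\frac{1082}{3} \approx 360.67$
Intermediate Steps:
$d{\left(t \right)} = \frac{2 + t}{-2 + t}$
$p = 19$ ($p = -4 + \left(19 + 4\right) = -4 + 23 = 19$)
$d{\left(-1 \right)} + p 19 = \frac{2 - 1}{-2 - 1} + 19 \cdot 19 = \frac{1}{-3} \cdot 1 + 361 = \left(- \frac{1}{3}\right) 1 + 361 = - \frac{1}{3} + 361 = \frac{1082}{3}$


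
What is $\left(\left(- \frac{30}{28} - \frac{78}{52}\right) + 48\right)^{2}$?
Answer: $\frac{101124}{49} \approx 2063.8$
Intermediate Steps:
$\left(\left(- \frac{30}{28} - \frac{78}{52}\right) + 48\right)^{2} = \left(\left(\left(-30\right) \frac{1}{28} - \frac{3}{2}\right) + 48\right)^{2} = \left(\left(- \frac{15}{14} - \frac{3}{2}\right) + 48\right)^{2} = \left(- \frac{18}{7} + 48\right)^{2} = \left(\frac{318}{7}\right)^{2} = \frac{101124}{49}$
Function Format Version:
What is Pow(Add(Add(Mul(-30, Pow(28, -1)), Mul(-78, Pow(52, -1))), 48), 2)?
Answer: Rational(101124, 49) ≈ 2063.8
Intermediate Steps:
Pow(Add(Add(Mul(-30, Pow(28, -1)), Mul(-78, Pow(52, -1))), 48), 2) = Pow(Add(Add(Mul(-30, Rational(1, 28)), Mul(-78, Rational(1, 52))), 48), 2) = Pow(Add(Add(Rational(-15, 14), Rational(-3, 2)), 48), 2) = Pow(Add(Rational(-18, 7), 48), 2) = Pow(Rational(318, 7), 2) = Rational(101124, 49)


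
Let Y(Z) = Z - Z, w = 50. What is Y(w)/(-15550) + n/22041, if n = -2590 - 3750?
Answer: -6340/22041 ≈ -0.28765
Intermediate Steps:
n = -6340
Y(Z) = 0
Y(w)/(-15550) + n/22041 = 0/(-15550) - 6340/22041 = 0*(-1/15550) - 6340*1/22041 = 0 - 6340/22041 = -6340/22041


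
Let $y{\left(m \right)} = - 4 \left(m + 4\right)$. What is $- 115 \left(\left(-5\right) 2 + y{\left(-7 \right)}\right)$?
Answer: $-230$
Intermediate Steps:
$y{\left(m \right)} = -16 - 4 m$ ($y{\left(m \right)} = - 4 \left(4 + m\right) = -16 - 4 m$)
$- 115 \left(\left(-5\right) 2 + y{\left(-7 \right)}\right) = - 115 \left(\left(-5\right) 2 - -12\right) = - 115 \left(-10 + \left(-16 + 28\right)\right) = - 115 \left(-10 + 12\right) = \left(-115\right) 2 = -230$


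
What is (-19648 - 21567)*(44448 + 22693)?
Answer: -2767216315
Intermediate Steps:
(-19648 - 21567)*(44448 + 22693) = -41215*67141 = -2767216315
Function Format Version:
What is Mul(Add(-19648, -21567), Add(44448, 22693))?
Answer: -2767216315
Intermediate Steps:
Mul(Add(-19648, -21567), Add(44448, 22693)) = Mul(-41215, 67141) = -2767216315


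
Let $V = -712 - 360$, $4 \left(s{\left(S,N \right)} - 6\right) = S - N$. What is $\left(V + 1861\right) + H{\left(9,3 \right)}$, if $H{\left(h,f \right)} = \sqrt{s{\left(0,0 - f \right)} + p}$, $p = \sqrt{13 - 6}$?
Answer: $789 + \frac{\sqrt{27 + 4 \sqrt{7}}}{2} \approx 792.07$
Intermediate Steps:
$s{\left(S,N \right)} = 6 - \frac{N}{4} + \frac{S}{4}$ ($s{\left(S,N \right)} = 6 + \frac{S - N}{4} = 6 - \left(- \frac{S}{4} + \frac{N}{4}\right) = 6 - \frac{N}{4} + \frac{S}{4}$)
$p = \sqrt{7} \approx 2.6458$
$V = -1072$
$H{\left(h,f \right)} = \sqrt{6 + \sqrt{7} + \frac{f}{4}}$ ($H{\left(h,f \right)} = \sqrt{\left(6 - \frac{0 - f}{4} + \frac{1}{4} \cdot 0\right) + \sqrt{7}} = \sqrt{\left(6 - \frac{\left(-1\right) f}{4} + 0\right) + \sqrt{7}} = \sqrt{\left(6 + \frac{f}{4} + 0\right) + \sqrt{7}} = \sqrt{\left(6 + \frac{f}{4}\right) + \sqrt{7}} = \sqrt{6 + \sqrt{7} + \frac{f}{4}}$)
$\left(V + 1861\right) + H{\left(9,3 \right)} = \left(-1072 + 1861\right) + \frac{\sqrt{24 + 3 + 4 \sqrt{7}}}{2} = 789 + \frac{\sqrt{27 + 4 \sqrt{7}}}{2}$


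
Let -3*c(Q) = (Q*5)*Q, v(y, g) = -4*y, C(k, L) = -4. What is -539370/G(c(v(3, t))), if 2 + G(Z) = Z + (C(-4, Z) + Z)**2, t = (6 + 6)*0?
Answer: -269685/29647 ≈ -9.0965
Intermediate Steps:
t = 0 (t = 12*0 = 0)
c(Q) = -5*Q**2/3 (c(Q) = -Q*5*Q/3 = -5*Q*Q/3 = -5*Q**2/3)
G(Z) = -2 + Z + (-4 + Z)**2 (G(Z) = -2 + (Z + (-4 + Z)**2) = -2 + Z + (-4 + Z)**2)
-539370/G(c(v(3, t))) = -539370/(-2 - 5*(-4*3)**2/3 + (-4 - 5*(-4*3)**2/3)**2) = -539370/(-2 - 5/3*(-12)**2 + (-4 - 5/3*(-12)**2)**2) = -539370/(-2 - 5/3*144 + (-4 - 5/3*144)**2) = -539370/(-2 - 240 + (-4 - 240)**2) = -539370/(-2 - 240 + (-244)**2) = -539370/(-2 - 240 + 59536) = -539370/59294 = -539370*1/59294 = -269685/29647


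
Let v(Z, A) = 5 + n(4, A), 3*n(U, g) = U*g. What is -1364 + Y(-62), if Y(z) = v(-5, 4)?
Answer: -4061/3 ≈ -1353.7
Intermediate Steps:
n(U, g) = U*g/3 (n(U, g) = (U*g)/3 = U*g/3)
v(Z, A) = 5 + 4*A/3 (v(Z, A) = 5 + (⅓)*4*A = 5 + 4*A/3)
Y(z) = 31/3 (Y(z) = 5 + (4/3)*4 = 5 + 16/3 = 31/3)
-1364 + Y(-62) = -1364 + 31/3 = -4061/3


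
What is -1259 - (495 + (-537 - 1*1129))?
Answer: -88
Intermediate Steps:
-1259 - (495 + (-537 - 1*1129)) = -1259 - (495 + (-537 - 1129)) = -1259 - (495 - 1666) = -1259 - 1*(-1171) = -1259 + 1171 = -88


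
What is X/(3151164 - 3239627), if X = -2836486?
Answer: 2836486/88463 ≈ 32.064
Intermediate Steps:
X/(3151164 - 3239627) = -2836486/(3151164 - 3239627) = -2836486/(-88463) = -2836486*(-1/88463) = 2836486/88463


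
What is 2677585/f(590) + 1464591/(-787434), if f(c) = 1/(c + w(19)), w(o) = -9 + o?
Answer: 421684292889803/262478 ≈ 1.6066e+9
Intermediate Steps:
f(c) = 1/(10 + c) (f(c) = 1/(c + (-9 + 19)) = 1/(c + 10) = 1/(10 + c))
2677585/f(590) + 1464591/(-787434) = 2677585/(1/(10 + 590)) + 1464591/(-787434) = 2677585/(1/600) + 1464591*(-1/787434) = 2677585/(1/600) - 488197/262478 = 2677585*600 - 488197/262478 = 1606551000 - 488197/262478 = 421684292889803/262478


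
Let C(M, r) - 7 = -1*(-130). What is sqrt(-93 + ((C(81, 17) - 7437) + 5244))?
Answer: I*sqrt(2149) ≈ 46.357*I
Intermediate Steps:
C(M, r) = 137 (C(M, r) = 7 - 1*(-130) = 7 + 130 = 137)
sqrt(-93 + ((C(81, 17) - 7437) + 5244)) = sqrt(-93 + ((137 - 7437) + 5244)) = sqrt(-93 + (-7300 + 5244)) = sqrt(-93 - 2056) = sqrt(-2149) = I*sqrt(2149)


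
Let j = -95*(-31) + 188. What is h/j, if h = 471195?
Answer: 471195/3133 ≈ 150.40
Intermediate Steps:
j = 3133 (j = 2945 + 188 = 3133)
h/j = 471195/3133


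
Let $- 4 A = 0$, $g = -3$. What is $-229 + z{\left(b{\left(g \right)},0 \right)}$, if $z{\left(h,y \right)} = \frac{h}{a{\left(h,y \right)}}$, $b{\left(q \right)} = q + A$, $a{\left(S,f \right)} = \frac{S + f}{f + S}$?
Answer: $-232$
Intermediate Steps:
$A = 0$ ($A = \left(- \frac{1}{4}\right) 0 = 0$)
$a{\left(S,f \right)} = 1$ ($a{\left(S,f \right)} = \frac{S + f}{S + f} = 1$)
$b{\left(q \right)} = q$ ($b{\left(q \right)} = q + 0 = q$)
$z{\left(h,y \right)} = h$ ($z{\left(h,y \right)} = \frac{h}{1} = h 1 = h$)
$-229 + z{\left(b{\left(g \right)},0 \right)} = -229 - 3 = -232$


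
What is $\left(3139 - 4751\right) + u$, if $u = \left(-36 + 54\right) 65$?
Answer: $-442$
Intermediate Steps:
$u = 1170$ ($u = 18 \cdot 65 = 1170$)
$\left(3139 - 4751\right) + u = \left(3139 - 4751\right) + 1170 = -1612 + 1170 = -442$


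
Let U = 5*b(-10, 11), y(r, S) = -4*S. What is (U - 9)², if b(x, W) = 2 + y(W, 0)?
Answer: 1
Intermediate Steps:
b(x, W) = 2 (b(x, W) = 2 - 4*0 = 2 + 0 = 2)
U = 10 (U = 5*2 = 10)
(U - 9)² = (10 - 9)² = 1² = 1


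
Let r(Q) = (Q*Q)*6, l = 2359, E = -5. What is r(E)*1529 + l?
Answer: 231709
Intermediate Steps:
r(Q) = 6*Q² (r(Q) = Q²*6 = 6*Q²)
r(E)*1529 + l = (6*(-5)²)*1529 + 2359 = (6*25)*1529 + 2359 = 150*1529 + 2359 = 229350 + 2359 = 231709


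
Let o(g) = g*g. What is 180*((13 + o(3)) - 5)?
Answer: 3060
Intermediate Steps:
o(g) = g**2
180*((13 + o(3)) - 5) = 180*((13 + 3**2) - 5) = 180*((13 + 9) - 5) = 180*(22 - 5) = 180*17 = 3060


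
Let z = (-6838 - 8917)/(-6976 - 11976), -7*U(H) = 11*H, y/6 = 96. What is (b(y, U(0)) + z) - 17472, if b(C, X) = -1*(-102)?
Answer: -14312195/824 ≈ -17369.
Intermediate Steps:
y = 576 (y = 6*96 = 576)
U(H) = -11*H/7
b(C, X) = 102
z = 685/824 (z = -15755/(-18952) = -15755*(-1/18952) = 685/824 ≈ 0.83131)
(b(y, U(0)) + z) - 17472 = (102 + 685/824) - 17472 = 84733/824 - 17472 = -14312195/824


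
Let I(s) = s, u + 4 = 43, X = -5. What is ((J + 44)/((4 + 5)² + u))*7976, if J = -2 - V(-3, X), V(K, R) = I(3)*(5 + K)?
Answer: 11964/5 ≈ 2392.8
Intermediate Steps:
u = 39 (u = -4 + 43 = 39)
V(K, R) = 15 + 3*K (V(K, R) = 3*(5 + K) = 15 + 3*K)
J = -8 (J = -2 - (15 + 3*(-3)) = -2 - (15 - 9) = -2 - 1*6 = -2 - 6 = -8)
((J + 44)/((4 + 5)² + u))*7976 = ((-8 + 44)/((4 + 5)² + 39))*7976 = (36/(9² + 39))*7976 = (36/(81 + 39))*7976 = (36/120)*7976 = (36*(1/120))*7976 = (3/10)*7976 = 11964/5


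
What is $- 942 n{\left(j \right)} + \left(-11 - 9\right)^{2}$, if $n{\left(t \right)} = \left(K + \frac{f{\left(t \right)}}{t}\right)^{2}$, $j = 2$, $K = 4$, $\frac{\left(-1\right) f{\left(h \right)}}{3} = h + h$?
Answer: $-3368$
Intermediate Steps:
$f{\left(h \right)} = - 6 h$ ($f{\left(h \right)} = - 3 \left(h + h\right) = - 3 \cdot 2 h = - 6 h$)
$n{\left(t \right)} = 4$ ($n{\left(t \right)} = \left(4 + \frac{\left(-6\right) t}{t}\right)^{2} = \left(4 - 6\right)^{2} = \left(-2\right)^{2} = 4$)
$- 942 n{\left(j \right)} + \left(-11 - 9\right)^{2} = \left(-942\right) 4 + \left(-11 - 9\right)^{2} = -3768 + \left(-20\right)^{2} = -3768 + 400 = -3368$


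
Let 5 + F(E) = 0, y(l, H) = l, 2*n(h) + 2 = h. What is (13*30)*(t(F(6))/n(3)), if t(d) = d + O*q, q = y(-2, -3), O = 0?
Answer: -3900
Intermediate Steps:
n(h) = -1 + h/2
F(E) = -5 (F(E) = -5 + 0 = -5)
q = -2
t(d) = d (t(d) = d + 0*(-2) = d + 0 = d)
(13*30)*(t(F(6))/n(3)) = (13*30)*(-5/(-1 + (½)*3)) = 390*(-5/(-1 + 3/2)) = 390*(-5/½) = 390*(-5*2) = 390*(-10) = -3900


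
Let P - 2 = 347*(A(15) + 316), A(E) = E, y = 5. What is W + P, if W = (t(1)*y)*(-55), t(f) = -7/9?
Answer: 1035656/9 ≈ 1.1507e+5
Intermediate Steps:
P = 114859 (P = 2 + 347*(15 + 316) = 2 + 347*331 = 2 + 114857 = 114859)
t(f) = -7/9 (t(f) = -7*⅑ = -7/9)
W = 1925/9 (W = -7/9*5*(-55) = -35/9*(-55) = 1925/9 ≈ 213.89)
W + P = 1925/9 + 114859 = 1035656/9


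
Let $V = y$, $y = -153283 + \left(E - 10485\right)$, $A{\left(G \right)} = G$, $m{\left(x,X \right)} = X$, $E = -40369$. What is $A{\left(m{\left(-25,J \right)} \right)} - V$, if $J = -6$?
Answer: $204131$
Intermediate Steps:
$y = -204137$ ($y = -153283 - 50854 = -204137$)
$V = -204137$
$A{\left(m{\left(-25,J \right)} \right)} - V = -6 - -204137 = -6 + 204137 = 204131$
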